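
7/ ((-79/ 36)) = -252/ 79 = -3.19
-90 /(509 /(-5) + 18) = 450 /419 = 1.07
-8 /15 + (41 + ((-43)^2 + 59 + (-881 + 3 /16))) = 256237 /240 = 1067.65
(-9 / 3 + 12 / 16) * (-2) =9 / 2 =4.50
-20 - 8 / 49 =-988 / 49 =-20.16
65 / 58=1.12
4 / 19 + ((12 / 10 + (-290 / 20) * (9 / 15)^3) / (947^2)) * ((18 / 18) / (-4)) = 3587245177 / 17039371000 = 0.21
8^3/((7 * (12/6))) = 256/7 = 36.57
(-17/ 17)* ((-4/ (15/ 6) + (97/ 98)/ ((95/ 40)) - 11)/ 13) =56713/ 60515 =0.94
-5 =-5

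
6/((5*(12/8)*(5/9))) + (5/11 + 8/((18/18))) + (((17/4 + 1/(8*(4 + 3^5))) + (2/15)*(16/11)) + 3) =28266023/1630200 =17.34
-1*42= -42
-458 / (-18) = 229 / 9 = 25.44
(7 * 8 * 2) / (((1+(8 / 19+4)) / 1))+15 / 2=5801 / 206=28.16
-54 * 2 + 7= -101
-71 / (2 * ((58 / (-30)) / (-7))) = -7455 / 58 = -128.53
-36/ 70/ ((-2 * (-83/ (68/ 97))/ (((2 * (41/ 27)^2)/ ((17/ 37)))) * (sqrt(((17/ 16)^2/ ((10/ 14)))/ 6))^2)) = -254758912/ 3078275697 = -0.08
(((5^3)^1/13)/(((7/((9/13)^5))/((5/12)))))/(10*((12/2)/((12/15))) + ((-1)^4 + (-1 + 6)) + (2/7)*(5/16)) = 24603750/21918539669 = 0.00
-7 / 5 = -1.40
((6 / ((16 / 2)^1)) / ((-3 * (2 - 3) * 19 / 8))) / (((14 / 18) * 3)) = 6 / 133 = 0.05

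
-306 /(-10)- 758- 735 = -7312 /5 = -1462.40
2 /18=1 /9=0.11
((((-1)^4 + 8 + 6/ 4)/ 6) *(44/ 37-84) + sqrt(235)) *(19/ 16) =-50939/ 296 + 19 *sqrt(235)/ 16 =-153.89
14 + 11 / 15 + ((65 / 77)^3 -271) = -255.67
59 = 59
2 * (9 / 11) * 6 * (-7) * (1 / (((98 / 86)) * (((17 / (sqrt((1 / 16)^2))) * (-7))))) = 1161 / 36652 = 0.03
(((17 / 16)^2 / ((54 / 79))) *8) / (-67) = -22831 / 115776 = -0.20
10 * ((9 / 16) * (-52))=-585 / 2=-292.50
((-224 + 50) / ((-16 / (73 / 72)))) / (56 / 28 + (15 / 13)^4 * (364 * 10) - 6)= 4651049 / 2719912704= 0.00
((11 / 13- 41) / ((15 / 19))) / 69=-1102 / 1495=-0.74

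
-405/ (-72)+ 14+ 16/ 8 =173/ 8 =21.62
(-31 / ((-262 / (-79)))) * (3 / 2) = -7347 / 524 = -14.02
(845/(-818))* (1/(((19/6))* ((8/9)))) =-22815/62168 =-0.37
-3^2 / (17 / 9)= -81 / 17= -4.76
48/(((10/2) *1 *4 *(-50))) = -0.05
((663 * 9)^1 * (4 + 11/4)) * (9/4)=1449981/16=90623.81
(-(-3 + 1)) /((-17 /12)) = -24 /17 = -1.41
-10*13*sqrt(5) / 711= -130*sqrt(5) / 711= -0.41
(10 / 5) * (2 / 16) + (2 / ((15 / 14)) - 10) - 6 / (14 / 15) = -6011 / 420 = -14.31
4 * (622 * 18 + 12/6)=44792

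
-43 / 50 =-0.86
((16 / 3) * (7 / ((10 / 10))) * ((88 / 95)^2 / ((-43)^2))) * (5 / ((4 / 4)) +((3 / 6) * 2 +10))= 13877248 / 50061675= 0.28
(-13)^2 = 169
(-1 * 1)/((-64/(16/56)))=1/224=0.00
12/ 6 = 2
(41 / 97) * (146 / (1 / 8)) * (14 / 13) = 670432 / 1261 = 531.67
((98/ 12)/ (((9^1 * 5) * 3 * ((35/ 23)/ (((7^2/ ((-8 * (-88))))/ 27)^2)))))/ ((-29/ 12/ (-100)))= 386561/ 35362635264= 0.00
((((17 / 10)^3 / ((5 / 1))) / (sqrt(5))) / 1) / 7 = 0.06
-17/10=-1.70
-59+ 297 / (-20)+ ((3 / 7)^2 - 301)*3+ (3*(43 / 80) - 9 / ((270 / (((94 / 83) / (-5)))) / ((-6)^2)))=-974.41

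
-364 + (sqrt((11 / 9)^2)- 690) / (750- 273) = -1568851 / 4293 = -365.44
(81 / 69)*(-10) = -11.74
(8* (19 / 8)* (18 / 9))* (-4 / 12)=-38 / 3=-12.67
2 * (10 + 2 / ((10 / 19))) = 138 / 5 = 27.60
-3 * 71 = -213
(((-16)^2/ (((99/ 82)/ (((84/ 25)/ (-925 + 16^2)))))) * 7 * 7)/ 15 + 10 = 53987726/ 8278875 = 6.52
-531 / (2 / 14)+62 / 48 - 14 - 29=-90209 / 24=-3758.71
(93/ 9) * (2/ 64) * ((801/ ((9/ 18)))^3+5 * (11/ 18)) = 2294149599769/ 1728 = 1327632870.24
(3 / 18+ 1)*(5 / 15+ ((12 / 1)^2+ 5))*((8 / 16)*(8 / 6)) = 3136 / 27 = 116.15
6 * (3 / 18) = 1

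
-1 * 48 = -48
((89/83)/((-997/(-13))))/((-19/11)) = -12727/1572269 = -0.01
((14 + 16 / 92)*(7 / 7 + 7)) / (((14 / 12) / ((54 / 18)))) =46944 / 161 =291.58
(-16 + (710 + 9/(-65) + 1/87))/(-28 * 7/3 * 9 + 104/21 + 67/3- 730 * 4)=-27466964/137784075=-0.20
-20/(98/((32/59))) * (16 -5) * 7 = -3520/413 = -8.52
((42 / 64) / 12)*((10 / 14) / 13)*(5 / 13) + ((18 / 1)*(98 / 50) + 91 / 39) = 37.61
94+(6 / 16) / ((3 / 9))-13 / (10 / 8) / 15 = 56659 / 600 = 94.43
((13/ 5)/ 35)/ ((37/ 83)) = 1079/ 6475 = 0.17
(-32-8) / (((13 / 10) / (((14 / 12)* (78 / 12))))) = -700 / 3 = -233.33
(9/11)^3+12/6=3391/1331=2.55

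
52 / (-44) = -13 / 11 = -1.18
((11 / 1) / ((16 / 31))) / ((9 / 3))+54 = 2933 / 48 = 61.10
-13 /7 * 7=-13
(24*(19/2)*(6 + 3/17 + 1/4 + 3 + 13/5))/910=233073/77350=3.01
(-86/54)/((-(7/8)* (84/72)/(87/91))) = 19952/13377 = 1.49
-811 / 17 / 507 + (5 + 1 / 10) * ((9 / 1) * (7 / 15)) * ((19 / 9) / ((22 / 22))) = 19447009 / 430950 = 45.13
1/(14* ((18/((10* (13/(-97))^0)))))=5/126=0.04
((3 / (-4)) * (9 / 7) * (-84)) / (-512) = -0.16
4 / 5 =0.80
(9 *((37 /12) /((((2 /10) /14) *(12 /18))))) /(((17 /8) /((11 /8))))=128205 /68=1885.37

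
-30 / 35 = -6 / 7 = -0.86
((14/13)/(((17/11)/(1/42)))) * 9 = 33/221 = 0.15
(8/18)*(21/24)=7/18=0.39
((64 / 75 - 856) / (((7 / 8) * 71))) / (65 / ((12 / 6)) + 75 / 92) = -0.41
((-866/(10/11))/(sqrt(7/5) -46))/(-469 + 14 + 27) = -109549/2262622 -4763 * sqrt(35)/22626220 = -0.05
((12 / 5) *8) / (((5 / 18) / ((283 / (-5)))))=-489024 / 125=-3912.19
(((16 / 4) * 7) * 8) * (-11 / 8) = -308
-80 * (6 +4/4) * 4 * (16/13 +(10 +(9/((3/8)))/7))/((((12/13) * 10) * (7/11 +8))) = -411.90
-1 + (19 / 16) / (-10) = -179 / 160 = -1.12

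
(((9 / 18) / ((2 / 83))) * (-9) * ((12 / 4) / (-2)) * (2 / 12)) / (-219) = -249 / 1168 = -0.21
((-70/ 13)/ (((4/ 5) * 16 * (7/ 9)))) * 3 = -1.62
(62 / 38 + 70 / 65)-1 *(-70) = 72.71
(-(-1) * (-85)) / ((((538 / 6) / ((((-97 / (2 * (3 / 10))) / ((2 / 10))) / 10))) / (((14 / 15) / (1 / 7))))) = 404005 / 807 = 500.63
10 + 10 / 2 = 15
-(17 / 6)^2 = -289 / 36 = -8.03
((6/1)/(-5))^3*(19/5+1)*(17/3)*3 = -88128/625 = -141.00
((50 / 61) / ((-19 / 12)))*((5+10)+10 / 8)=-8.41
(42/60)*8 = 28/5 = 5.60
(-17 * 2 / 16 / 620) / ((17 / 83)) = -83 / 4960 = -0.02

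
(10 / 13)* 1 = 10 / 13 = 0.77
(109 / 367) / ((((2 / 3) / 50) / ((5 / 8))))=40875 / 2936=13.92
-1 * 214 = -214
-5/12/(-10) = 1/24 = 0.04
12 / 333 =4 / 111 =0.04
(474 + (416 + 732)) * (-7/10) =-5677/5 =-1135.40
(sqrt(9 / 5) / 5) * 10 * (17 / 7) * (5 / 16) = 51 * sqrt(5) / 56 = 2.04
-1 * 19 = -19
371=371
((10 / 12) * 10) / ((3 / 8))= 200 / 9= 22.22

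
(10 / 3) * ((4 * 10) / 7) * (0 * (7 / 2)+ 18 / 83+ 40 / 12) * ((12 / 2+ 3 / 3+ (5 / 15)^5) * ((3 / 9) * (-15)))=-3009136000 / 1270647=-2368.19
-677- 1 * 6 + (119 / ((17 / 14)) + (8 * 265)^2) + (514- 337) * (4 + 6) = 4495585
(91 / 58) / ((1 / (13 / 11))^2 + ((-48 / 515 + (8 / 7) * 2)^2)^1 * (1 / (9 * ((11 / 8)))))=19786720979025 / 13928303947406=1.42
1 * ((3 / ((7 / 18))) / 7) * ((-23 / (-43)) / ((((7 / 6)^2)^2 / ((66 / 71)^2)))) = 7011556992 / 25501950187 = 0.27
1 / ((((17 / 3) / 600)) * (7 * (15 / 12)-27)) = -7200 / 1241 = -5.80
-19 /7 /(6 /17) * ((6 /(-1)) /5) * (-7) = -323 /5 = -64.60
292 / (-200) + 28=1327 / 50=26.54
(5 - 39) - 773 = -807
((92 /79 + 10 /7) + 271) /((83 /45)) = 6808365 /45899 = 148.33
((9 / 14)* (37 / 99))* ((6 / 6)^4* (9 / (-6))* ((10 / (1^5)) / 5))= -111 / 154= -0.72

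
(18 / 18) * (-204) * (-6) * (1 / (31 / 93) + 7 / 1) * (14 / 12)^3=19436.67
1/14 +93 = 1303/14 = 93.07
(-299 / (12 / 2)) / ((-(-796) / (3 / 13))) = -23 / 1592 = -0.01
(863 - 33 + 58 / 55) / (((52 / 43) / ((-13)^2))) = 6387693 / 55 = 116139.87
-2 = -2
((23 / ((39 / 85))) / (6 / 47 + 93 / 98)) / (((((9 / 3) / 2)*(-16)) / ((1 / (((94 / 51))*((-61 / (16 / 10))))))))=325703 / 11797461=0.03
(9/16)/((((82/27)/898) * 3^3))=4041/656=6.16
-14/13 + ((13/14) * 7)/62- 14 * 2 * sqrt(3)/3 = -28 * sqrt(3)/3- 1567/1612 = -17.14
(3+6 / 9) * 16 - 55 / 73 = 12683 / 219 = 57.91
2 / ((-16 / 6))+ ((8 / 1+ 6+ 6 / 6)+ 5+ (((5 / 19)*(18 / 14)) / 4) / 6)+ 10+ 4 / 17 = 533585 / 18088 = 29.50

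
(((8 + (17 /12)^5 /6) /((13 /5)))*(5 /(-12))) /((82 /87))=-9688749925 /6366117888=-1.52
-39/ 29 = -1.34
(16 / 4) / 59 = 4 / 59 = 0.07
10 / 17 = 0.59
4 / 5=0.80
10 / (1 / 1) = 10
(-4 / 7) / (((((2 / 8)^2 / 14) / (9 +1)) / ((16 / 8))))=-2560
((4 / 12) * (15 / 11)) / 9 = 5 / 99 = 0.05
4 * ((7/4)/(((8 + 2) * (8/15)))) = 21/16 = 1.31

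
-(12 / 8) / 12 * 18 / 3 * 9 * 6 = -81 / 2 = -40.50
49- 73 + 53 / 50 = -1147 / 50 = -22.94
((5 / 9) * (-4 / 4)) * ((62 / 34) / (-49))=155 / 7497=0.02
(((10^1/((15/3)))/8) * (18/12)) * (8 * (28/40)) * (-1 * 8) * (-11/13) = 924/65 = 14.22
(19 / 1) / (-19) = -1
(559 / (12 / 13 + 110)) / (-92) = -7267 / 132664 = -0.05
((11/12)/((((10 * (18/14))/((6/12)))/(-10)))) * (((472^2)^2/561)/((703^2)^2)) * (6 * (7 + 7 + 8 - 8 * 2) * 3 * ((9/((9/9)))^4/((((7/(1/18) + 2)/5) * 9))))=-1648930484880/4152123106577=-0.40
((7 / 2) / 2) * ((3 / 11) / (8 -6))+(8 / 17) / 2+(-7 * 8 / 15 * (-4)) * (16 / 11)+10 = 722459 / 22440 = 32.20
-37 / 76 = -0.49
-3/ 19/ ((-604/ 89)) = 0.02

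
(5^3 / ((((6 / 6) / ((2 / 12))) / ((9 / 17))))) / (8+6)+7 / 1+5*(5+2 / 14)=33.50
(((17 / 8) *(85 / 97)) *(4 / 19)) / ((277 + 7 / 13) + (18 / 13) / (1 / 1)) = 18785 / 13365436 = 0.00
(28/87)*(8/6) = 112/261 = 0.43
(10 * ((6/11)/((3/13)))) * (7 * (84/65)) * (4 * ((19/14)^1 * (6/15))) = 25536/55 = 464.29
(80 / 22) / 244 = 10 / 671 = 0.01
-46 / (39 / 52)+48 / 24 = -178 / 3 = -59.33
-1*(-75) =75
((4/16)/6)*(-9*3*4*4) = -18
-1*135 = -135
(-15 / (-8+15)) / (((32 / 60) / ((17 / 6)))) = -1275 / 112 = -11.38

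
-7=-7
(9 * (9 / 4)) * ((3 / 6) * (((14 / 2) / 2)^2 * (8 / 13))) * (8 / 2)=305.31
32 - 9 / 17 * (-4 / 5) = 2756 / 85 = 32.42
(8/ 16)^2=1/ 4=0.25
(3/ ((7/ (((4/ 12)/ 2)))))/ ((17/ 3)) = 3/ 238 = 0.01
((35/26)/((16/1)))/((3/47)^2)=77315/3744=20.65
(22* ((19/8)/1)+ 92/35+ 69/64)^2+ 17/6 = 47175252547/15052800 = 3133.99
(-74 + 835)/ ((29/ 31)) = 23591/ 29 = 813.48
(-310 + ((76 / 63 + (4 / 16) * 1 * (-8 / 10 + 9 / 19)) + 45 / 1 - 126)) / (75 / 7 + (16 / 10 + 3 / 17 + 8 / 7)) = -158671421 / 5548608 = -28.60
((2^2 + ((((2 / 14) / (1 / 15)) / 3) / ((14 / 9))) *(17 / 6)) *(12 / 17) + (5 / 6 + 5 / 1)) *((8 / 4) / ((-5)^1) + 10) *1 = 382856 / 4165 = 91.92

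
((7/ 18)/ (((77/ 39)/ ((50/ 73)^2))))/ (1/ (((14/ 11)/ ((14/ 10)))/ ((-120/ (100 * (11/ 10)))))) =-40625/ 527571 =-0.08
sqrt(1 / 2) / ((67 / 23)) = 23 *sqrt(2) / 134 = 0.24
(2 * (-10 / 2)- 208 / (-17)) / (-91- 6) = -38 / 1649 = -0.02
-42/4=-21/2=-10.50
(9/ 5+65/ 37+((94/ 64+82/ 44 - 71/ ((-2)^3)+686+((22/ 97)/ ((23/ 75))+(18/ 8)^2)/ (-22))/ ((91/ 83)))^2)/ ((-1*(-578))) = 122090217078790203577/ 174136882410668320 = 701.12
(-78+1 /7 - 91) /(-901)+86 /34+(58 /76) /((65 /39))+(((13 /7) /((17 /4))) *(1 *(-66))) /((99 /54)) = -15046681 /1198330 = -12.56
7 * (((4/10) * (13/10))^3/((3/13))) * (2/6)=199927/140625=1.42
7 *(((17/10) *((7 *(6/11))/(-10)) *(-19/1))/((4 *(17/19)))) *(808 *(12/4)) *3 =48237903/275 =175410.56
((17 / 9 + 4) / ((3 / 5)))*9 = 265 / 3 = 88.33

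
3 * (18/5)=54/5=10.80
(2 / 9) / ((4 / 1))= 1 / 18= 0.06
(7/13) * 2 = 14/13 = 1.08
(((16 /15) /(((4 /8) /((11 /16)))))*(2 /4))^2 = 121 /225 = 0.54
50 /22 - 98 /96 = 661 /528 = 1.25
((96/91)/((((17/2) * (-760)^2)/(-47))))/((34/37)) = -5217/474696950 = -0.00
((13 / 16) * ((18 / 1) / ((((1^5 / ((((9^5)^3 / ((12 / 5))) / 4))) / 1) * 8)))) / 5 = 8029754151691311 / 1024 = 7841556788761.05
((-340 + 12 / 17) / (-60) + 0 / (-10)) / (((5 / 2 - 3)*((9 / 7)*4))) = -5047 / 2295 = -2.20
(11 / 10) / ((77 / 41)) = 0.59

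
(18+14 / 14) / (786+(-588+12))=19 / 210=0.09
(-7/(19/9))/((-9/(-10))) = -70/19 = -3.68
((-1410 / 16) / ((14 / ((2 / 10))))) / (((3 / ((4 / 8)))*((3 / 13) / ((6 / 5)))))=-611 / 560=-1.09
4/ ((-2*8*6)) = -1/ 24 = -0.04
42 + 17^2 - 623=-292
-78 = -78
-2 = -2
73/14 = 5.21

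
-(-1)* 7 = 7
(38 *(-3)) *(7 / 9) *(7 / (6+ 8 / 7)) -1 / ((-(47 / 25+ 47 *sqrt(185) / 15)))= -1413893059 / 16271400+ 375 *sqrt(185) / 216952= -86.87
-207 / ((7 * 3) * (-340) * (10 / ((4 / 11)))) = 69 / 65450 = 0.00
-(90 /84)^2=-225 /196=-1.15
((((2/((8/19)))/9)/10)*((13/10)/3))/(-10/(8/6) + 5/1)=-247/27000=-0.01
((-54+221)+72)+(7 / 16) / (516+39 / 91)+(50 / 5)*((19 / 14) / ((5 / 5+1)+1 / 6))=1290935419 / 5263440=245.26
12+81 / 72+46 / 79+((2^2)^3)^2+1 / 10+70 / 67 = 4110.85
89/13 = 6.85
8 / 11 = 0.73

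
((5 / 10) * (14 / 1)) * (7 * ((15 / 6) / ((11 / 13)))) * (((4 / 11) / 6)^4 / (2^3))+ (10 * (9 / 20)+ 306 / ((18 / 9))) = 4109222635 / 26090262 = 157.50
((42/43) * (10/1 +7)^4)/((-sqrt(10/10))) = -81578.65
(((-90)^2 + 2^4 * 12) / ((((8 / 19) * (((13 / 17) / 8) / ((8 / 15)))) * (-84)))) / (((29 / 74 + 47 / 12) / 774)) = -204537636288 / 870415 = -234988.64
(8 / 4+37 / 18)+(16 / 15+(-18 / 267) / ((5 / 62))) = 34333 / 8010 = 4.29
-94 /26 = -47 /13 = -3.62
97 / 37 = 2.62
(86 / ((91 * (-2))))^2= 1849 / 8281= 0.22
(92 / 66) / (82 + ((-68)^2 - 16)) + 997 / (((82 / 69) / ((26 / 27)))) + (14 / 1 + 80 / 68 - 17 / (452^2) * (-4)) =6802223767907923 / 8264711499660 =823.04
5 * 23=115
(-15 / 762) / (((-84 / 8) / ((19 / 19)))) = 5 / 2667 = 0.00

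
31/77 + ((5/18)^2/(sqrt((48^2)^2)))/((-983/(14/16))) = 181983767389/452024229888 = 0.40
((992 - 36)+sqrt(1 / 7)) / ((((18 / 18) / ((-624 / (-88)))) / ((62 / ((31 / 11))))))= 156 * sqrt(7) / 7+149136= 149194.96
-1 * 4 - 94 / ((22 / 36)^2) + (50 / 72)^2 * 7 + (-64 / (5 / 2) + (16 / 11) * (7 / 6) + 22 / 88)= -216390193 / 784080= -275.98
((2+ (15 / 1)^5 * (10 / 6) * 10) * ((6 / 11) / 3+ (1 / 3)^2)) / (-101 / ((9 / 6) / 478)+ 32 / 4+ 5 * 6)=-183515654 / 1591293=-115.32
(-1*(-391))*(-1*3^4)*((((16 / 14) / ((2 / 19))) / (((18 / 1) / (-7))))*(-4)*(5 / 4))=-668610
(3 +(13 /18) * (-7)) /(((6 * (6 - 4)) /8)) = -37 /27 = -1.37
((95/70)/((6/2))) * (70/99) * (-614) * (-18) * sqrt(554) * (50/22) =2916500 * sqrt(554)/363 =189108.15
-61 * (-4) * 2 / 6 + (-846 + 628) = -410 / 3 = -136.67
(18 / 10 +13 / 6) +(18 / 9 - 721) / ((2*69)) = -143 / 115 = -1.24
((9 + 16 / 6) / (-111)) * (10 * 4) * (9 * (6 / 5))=-1680 / 37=-45.41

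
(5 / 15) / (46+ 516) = 0.00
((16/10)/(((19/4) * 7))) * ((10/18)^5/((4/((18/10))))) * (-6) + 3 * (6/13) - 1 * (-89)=341747425/3781323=90.38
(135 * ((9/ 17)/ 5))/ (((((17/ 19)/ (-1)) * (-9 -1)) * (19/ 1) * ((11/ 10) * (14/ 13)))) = 3159/ 44506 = 0.07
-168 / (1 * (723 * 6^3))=-7 / 6507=-0.00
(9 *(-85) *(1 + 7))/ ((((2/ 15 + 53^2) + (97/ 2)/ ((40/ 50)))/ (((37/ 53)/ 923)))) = -0.00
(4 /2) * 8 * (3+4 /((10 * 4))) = 248 /5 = 49.60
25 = 25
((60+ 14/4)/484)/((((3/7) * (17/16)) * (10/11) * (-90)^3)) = -0.00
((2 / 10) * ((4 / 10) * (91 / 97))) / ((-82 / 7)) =-637 / 99425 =-0.01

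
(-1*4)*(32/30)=-64/15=-4.27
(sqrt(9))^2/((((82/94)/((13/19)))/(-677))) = -3722823/779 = -4778.98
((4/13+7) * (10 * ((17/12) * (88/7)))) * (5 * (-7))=-1776500/39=-45551.28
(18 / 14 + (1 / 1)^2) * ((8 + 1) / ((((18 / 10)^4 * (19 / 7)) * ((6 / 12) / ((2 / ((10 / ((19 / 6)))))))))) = 2000 / 2187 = 0.91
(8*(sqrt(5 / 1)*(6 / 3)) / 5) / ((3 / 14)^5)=8605184*sqrt(5) / 1215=15836.85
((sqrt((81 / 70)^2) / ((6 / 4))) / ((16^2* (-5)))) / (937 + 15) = -27 / 42649600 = -0.00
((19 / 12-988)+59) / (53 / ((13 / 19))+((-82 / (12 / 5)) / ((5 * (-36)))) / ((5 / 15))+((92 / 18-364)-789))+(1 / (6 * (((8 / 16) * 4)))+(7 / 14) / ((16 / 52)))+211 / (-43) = -2409738503 / 1033431384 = -2.33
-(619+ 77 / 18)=-11219 / 18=-623.28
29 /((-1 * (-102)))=29 /102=0.28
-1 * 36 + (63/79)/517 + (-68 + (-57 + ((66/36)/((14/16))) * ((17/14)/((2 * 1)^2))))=-1925606399/12007842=-160.36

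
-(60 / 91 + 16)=-1516 / 91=-16.66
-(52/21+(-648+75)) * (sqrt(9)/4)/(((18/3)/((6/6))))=11981/168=71.32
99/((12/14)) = 231/2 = 115.50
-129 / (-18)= 7.17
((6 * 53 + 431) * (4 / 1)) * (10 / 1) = 29960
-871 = -871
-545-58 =-603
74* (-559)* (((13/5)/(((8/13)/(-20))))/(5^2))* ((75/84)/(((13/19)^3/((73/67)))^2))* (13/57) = 20993454329461/63725844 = 329433.92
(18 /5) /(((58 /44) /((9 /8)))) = 3.07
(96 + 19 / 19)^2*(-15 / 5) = -28227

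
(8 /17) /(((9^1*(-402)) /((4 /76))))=-4 /584307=-0.00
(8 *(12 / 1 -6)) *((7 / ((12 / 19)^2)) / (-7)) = -361 / 3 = -120.33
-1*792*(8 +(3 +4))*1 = -11880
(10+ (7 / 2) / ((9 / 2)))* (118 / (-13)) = -97.83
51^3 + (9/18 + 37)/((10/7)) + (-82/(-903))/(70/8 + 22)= 1437690713/10836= 132677.25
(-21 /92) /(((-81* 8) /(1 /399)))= 1 /1132704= 0.00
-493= -493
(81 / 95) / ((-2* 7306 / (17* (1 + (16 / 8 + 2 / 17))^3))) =-12059037 / 401172460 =-0.03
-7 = -7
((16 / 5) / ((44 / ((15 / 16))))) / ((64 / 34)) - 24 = -33741 / 1408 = -23.96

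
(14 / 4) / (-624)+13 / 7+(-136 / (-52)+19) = 205007 / 8736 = 23.47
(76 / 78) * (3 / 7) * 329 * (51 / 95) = 4794 / 65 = 73.75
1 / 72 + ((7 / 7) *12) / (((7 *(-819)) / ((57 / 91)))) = 52495 / 4173624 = 0.01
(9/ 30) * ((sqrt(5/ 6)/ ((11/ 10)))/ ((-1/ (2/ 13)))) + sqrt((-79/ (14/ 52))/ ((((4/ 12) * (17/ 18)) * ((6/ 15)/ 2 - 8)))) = -sqrt(30)/ 143 + 6 * sqrt(47005)/ 119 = 10.89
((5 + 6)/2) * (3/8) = 33/16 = 2.06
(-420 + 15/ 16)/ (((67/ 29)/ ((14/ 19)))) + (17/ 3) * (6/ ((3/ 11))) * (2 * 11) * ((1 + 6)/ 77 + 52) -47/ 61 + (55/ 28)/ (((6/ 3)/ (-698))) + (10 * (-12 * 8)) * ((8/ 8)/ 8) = 617183739553/ 4348568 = 141928.04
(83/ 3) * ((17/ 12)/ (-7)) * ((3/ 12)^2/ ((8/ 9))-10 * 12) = 671.51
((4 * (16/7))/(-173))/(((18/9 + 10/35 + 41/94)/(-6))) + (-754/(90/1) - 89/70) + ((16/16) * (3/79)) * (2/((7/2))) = -16296464867/1713431790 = -9.51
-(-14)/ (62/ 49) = 343/ 31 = 11.06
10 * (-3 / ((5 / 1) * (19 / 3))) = -0.95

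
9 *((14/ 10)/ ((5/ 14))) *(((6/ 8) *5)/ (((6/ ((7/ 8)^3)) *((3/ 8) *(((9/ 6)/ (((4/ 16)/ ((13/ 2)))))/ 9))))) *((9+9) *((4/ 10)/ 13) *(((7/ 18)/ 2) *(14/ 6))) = 2470629/ 1081600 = 2.28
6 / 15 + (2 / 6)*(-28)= -8.93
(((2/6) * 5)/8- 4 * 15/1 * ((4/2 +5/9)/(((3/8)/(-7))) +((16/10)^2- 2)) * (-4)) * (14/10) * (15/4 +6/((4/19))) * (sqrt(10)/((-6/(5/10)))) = 1226015441 * sqrt(10)/28800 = 134618.10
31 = 31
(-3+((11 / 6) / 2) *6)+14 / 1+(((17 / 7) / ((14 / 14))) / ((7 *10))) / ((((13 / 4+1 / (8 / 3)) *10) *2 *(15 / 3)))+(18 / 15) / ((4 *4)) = 23553211 / 1421000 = 16.58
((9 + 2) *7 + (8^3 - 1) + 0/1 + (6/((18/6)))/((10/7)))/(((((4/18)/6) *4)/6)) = 238707/10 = 23870.70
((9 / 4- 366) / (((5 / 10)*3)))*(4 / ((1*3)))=-323.33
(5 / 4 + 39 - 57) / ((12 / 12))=-16.75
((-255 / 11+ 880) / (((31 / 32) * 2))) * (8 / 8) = 150800 / 341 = 442.23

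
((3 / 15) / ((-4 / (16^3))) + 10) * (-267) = 260058 / 5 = 52011.60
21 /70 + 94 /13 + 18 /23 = 24857 /2990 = 8.31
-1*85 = -85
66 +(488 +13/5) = 2783/5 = 556.60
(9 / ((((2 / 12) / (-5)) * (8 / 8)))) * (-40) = 10800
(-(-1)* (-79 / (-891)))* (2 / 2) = 79 / 891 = 0.09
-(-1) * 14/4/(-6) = -7/12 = -0.58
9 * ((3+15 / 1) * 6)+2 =974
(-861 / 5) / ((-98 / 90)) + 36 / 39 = 14475 / 91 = 159.07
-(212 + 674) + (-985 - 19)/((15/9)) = -1488.40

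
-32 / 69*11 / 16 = -0.32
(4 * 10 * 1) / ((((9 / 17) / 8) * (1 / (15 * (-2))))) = -54400 / 3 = -18133.33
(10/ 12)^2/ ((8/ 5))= 125/ 288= 0.43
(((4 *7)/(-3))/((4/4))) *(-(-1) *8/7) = -32/3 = -10.67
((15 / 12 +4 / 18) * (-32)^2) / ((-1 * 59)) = -13568 / 531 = -25.55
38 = 38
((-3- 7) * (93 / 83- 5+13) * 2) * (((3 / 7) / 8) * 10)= -56775 / 581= -97.72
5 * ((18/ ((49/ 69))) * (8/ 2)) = 24840/ 49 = 506.94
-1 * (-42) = 42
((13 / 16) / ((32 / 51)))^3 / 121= 0.02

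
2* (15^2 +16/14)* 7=3166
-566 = -566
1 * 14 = 14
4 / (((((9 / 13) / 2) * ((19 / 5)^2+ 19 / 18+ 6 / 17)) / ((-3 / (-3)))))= 88400 / 121241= 0.73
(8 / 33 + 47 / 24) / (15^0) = 581 / 264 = 2.20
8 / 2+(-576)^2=331780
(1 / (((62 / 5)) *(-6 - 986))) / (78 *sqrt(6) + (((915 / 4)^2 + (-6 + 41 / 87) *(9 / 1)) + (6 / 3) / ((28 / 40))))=-34470280817 / 22166909147849377364 + 12857208 *sqrt(6) / 5541727286962344341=-0.00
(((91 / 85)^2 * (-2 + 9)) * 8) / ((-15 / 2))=-927472 / 108375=-8.56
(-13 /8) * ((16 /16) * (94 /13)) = -11.75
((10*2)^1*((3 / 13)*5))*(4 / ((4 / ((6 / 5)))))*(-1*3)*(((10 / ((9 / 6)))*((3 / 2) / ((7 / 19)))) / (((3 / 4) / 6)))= -1641600 / 91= -18039.56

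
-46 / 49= -0.94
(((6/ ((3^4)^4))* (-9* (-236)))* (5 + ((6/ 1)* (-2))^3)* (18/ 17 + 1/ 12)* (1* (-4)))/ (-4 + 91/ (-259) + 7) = 3505539988/ 3984213177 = 0.88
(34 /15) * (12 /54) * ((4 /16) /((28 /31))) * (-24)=-1054 /315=-3.35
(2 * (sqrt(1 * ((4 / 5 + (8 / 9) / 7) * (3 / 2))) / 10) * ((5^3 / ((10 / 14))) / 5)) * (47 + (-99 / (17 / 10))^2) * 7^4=2385832883 * sqrt(15330) / 4335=68143117.07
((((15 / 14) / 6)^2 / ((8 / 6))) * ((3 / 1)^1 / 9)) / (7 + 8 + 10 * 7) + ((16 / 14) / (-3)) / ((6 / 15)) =-152305 / 159936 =-0.95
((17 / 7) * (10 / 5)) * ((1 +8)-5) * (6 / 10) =11.66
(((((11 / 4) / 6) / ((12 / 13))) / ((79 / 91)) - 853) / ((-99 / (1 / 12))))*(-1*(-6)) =19394443 / 4504896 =4.31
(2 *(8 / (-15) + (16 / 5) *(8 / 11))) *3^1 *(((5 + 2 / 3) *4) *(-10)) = -80512 / 33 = -2439.76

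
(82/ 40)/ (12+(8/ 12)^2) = 369/ 2240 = 0.16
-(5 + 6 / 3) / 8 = -7 / 8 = -0.88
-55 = -55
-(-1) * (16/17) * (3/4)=12/17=0.71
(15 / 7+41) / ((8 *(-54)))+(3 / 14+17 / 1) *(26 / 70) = 333079 / 52920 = 6.29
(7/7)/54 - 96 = -5183/54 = -95.98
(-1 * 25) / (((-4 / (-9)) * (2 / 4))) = -225 / 2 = -112.50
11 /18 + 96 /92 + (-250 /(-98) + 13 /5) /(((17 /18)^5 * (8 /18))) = 2459574832129 /144016095510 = 17.08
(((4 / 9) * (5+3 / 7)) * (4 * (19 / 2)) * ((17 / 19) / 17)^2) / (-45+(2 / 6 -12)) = -8 / 1785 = -0.00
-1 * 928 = -928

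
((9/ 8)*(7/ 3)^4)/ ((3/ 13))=31213/ 216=144.50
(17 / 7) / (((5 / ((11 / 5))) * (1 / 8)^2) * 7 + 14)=11968 / 70217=0.17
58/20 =29/10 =2.90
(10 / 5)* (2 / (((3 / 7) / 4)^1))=112 / 3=37.33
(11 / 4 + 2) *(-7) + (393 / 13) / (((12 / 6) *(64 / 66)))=-14695 / 832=-17.66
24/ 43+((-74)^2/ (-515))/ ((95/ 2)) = 703264/ 2103775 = 0.33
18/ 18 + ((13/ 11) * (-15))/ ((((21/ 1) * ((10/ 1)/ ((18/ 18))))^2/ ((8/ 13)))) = 8083/ 8085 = 1.00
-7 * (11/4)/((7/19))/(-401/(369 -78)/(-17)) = -1033923/1604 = -644.59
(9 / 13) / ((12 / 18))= 27 / 26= 1.04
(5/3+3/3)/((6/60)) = 80/3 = 26.67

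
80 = 80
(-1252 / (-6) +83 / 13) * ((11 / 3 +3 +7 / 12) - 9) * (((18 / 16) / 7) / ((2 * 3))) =-10.08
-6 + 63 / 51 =-81 / 17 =-4.76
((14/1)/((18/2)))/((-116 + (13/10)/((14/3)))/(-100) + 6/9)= 196000/229809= 0.85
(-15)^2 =225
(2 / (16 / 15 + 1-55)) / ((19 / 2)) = -30 / 7543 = -0.00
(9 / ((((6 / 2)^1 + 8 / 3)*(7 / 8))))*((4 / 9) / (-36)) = -8 / 357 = -0.02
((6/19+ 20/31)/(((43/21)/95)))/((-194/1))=-29715/129301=-0.23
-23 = -23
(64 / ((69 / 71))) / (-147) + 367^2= 1366145983 / 10143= 134688.55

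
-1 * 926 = -926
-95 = -95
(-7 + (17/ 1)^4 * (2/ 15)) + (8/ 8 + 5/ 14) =2337403/ 210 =11130.49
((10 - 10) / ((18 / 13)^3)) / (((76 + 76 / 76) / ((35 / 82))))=0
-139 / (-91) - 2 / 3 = 235 / 273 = 0.86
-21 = -21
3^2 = 9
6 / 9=0.67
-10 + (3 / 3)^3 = -9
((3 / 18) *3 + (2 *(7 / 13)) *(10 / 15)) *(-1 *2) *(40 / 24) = -475 / 117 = -4.06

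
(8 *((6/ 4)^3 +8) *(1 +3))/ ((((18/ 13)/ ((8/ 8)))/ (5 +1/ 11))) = 132496/ 99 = 1338.34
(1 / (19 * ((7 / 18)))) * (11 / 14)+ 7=6616 / 931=7.11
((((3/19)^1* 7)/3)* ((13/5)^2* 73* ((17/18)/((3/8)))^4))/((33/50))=3692948499968/333213507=11082.83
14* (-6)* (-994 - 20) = 85176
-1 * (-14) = 14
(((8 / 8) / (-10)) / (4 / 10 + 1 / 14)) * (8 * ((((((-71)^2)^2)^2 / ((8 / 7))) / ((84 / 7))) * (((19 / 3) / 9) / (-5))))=601196537589803491 / 53460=11245726479420.19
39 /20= 1.95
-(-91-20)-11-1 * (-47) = 147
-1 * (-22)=22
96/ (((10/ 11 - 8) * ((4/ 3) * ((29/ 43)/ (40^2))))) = -9081600/ 377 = -24089.12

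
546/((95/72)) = 39312/95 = 413.81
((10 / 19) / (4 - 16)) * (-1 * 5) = 25 / 114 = 0.22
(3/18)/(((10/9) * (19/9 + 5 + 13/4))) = 27/1865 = 0.01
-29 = -29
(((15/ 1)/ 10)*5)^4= 50625/ 16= 3164.06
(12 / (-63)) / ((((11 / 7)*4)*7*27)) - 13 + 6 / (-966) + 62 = 7028185 / 143451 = 48.99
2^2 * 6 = 24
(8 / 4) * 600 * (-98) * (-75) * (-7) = -61740000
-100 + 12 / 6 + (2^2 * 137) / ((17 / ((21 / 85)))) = -130102 / 1445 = -90.04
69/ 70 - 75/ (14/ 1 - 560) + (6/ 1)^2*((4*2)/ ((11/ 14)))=262883/ 715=367.67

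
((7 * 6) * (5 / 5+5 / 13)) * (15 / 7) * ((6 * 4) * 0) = 0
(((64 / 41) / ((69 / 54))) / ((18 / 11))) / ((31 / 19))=13376 / 29233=0.46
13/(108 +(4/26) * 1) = 169/1406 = 0.12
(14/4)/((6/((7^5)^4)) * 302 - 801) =-558545864083284007/127827210608774421978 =-0.00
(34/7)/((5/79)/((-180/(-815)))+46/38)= 1837224/566279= 3.24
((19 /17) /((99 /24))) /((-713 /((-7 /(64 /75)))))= 3325 /1066648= 0.00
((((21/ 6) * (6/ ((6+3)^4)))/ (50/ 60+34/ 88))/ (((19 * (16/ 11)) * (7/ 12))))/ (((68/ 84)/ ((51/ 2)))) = 121/ 23598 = 0.01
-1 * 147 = -147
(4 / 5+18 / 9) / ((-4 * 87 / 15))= -0.12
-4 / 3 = -1.33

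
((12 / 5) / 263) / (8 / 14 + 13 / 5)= 28 / 9731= 0.00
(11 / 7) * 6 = 66 / 7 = 9.43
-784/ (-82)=392/ 41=9.56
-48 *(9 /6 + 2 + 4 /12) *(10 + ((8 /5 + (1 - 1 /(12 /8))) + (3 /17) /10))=-112148 /51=-2198.98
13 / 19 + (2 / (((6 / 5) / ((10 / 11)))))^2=61657 / 20691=2.98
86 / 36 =43 / 18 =2.39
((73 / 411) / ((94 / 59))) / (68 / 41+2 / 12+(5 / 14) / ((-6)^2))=14833308 / 244173319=0.06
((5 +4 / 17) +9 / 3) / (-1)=-140 / 17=-8.24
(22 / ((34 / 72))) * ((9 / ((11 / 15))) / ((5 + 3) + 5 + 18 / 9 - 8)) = 9720 / 119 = 81.68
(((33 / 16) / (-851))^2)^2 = 1185921 / 34371475105447936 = 0.00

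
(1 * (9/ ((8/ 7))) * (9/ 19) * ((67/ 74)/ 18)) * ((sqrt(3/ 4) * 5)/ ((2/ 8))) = 21105 * sqrt(3)/ 11248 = 3.25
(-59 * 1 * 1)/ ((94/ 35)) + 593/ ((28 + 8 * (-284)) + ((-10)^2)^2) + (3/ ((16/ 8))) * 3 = -6339805/ 364532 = -17.39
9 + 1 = 10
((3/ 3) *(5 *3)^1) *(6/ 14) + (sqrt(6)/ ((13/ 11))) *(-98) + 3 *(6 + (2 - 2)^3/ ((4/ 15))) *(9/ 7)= 207/ 7 - 1078 *sqrt(6)/ 13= -173.55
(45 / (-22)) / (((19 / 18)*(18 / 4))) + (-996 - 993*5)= -1245939 / 209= -5961.43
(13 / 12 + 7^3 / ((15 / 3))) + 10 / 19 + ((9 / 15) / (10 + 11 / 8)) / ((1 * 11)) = 80124511 / 1141140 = 70.21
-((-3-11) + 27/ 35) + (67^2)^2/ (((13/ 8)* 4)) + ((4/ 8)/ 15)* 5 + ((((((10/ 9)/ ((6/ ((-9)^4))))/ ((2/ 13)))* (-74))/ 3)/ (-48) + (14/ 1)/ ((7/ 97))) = 67800932347/ 21840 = 3104438.29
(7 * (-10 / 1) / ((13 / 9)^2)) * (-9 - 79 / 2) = 1627.19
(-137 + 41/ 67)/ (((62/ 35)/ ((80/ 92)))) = -3198300/ 47771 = -66.95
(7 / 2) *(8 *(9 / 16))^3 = 5103 / 16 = 318.94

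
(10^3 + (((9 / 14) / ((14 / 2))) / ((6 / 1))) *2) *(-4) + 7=-195663 / 49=-3993.12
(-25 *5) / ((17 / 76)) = -9500 / 17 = -558.82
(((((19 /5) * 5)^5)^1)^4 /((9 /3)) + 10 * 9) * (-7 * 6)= -526259628405643414706982194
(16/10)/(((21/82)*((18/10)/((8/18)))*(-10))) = -1312/8505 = -0.15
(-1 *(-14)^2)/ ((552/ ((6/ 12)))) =-49/ 276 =-0.18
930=930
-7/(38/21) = -147/38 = -3.87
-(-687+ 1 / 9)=6182 / 9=686.89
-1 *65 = -65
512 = 512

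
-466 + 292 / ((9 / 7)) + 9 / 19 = -40769 / 171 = -238.42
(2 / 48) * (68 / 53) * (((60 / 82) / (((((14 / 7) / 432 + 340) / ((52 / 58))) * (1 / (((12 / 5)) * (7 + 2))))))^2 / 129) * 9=112570121723904 / 17377416001898766479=0.00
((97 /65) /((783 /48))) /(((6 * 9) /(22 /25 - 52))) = -110192 /1272375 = -0.09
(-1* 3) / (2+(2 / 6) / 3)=-27 / 19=-1.42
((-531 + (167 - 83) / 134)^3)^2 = 2013436413500924878841390625 / 90458382169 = 22258151928245822.52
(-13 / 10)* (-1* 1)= 1.30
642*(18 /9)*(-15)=-19260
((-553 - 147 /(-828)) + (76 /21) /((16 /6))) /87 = -36739 /5796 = -6.34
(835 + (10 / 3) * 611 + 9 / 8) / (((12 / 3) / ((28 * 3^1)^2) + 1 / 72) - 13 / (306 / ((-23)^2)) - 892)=-172298553 / 54845617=-3.14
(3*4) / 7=12 / 7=1.71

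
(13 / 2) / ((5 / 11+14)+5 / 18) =1287 / 2917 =0.44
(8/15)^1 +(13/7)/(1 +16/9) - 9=-4094/525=-7.80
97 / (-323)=-0.30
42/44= 21/22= 0.95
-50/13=-3.85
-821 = -821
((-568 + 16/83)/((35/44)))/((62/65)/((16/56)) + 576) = -26957216/21878717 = -1.23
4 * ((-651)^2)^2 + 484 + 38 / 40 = 718429150888.95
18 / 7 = 2.57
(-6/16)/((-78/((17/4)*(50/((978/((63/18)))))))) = 2975/813696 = 0.00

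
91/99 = 0.92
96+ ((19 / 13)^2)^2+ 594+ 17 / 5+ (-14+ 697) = 197208407 / 142805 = 1380.96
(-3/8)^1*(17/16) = -51/128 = -0.40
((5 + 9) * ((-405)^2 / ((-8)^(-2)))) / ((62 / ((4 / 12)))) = 790141.94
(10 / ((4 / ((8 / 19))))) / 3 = 20 / 57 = 0.35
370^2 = 136900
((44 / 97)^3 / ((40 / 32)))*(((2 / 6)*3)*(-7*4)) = -9540608 / 4563365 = -2.09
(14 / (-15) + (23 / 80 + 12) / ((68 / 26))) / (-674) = -30721 / 5499840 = -0.01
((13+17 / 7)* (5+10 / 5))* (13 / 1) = 1404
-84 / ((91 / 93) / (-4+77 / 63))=3100 / 13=238.46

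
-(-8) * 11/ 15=88/ 15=5.87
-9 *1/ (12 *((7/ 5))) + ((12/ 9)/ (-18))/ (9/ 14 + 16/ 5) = -112865/ 203364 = -0.55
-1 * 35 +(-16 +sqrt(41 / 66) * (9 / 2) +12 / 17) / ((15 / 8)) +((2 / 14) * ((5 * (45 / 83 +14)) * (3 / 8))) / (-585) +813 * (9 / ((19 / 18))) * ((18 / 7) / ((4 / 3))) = 2 * sqrt(2706) / 55 +780218882075 / 58550856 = 13327.38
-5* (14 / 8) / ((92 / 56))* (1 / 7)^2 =-0.11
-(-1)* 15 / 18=5 / 6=0.83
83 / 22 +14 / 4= 80 / 11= 7.27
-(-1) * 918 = 918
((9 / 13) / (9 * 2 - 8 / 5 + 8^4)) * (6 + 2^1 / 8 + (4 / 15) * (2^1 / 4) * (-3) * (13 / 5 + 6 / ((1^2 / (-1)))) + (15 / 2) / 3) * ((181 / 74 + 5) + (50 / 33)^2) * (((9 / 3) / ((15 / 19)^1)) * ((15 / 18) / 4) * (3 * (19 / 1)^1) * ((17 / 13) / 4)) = 1623593323591 / 6637856642560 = 0.24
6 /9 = 2 /3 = 0.67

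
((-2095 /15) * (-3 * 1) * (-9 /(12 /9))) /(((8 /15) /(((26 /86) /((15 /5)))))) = -735345 /1376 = -534.41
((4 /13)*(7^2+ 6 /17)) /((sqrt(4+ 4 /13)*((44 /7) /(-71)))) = -59569*sqrt(182) /9724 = -82.64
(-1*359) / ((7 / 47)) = -16873 / 7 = -2410.43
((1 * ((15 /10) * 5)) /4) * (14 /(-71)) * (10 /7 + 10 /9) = -200 /213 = -0.94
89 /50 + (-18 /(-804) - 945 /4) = -1570799 /6700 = -234.45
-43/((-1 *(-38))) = -43/38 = -1.13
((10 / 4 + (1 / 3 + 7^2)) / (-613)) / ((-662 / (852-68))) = 0.10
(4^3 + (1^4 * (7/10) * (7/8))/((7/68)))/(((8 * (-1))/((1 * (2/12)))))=-1399/960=-1.46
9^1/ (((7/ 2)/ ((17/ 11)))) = 306/ 77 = 3.97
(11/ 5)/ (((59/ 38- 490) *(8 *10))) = -209/ 3712200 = -0.00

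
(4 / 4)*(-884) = -884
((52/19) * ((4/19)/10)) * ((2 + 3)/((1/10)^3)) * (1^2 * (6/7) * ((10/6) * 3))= 3120000/2527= 1234.67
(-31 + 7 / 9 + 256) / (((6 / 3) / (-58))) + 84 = -58172 / 9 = -6463.56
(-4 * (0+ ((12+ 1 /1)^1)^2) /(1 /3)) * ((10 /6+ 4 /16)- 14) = 24505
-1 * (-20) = 20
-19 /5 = -3.80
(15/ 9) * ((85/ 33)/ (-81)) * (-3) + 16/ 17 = 49993/ 45441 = 1.10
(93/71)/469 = 0.00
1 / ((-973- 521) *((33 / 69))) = -23 / 16434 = -0.00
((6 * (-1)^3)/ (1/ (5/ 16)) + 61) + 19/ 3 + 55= 2891/ 24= 120.46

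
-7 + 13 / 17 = -106 / 17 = -6.24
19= 19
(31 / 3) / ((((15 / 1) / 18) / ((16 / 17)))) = 992 / 85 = 11.67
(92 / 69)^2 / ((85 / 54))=96 / 85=1.13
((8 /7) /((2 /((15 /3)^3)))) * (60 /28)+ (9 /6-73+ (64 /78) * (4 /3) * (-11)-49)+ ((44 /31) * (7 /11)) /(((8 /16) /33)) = 28485421 /355446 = 80.14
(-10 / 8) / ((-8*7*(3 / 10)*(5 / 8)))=5 / 42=0.12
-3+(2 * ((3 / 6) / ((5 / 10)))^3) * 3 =3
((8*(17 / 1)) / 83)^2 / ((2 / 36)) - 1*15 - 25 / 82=18654401 / 564898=33.02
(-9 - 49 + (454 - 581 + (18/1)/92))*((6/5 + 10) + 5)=-2993.83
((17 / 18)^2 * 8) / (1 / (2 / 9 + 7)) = 37570 / 729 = 51.54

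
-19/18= -1.06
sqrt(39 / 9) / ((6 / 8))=4*sqrt(39) / 9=2.78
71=71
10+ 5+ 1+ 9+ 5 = 30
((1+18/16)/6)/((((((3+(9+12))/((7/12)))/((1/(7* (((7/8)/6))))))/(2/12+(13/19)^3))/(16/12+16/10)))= 535381/44446320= 0.01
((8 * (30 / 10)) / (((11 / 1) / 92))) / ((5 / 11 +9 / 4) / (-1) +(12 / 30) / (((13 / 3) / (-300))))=-6.60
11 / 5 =2.20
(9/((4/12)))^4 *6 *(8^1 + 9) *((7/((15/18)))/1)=2276693244/5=455338648.80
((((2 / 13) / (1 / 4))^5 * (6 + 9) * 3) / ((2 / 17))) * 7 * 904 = 79313633280 / 371293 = 213614.67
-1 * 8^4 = -4096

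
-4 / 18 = -2 / 9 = -0.22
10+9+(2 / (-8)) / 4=303 / 16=18.94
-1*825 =-825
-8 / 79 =-0.10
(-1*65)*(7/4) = -455/4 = -113.75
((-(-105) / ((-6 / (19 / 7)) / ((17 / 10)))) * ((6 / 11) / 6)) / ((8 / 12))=-969 / 88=-11.01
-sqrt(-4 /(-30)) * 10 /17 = -2 * sqrt(30) /51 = -0.21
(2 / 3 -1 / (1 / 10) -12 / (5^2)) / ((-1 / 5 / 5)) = 736 / 3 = 245.33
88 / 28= 22 / 7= 3.14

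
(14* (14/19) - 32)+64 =804/19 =42.32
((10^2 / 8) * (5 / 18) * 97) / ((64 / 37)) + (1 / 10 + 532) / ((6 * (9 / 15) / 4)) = 1810801 / 2304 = 785.94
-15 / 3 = -5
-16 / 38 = -8 / 19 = -0.42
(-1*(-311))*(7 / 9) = 2177 / 9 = 241.89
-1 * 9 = -9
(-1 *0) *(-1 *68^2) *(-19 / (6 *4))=0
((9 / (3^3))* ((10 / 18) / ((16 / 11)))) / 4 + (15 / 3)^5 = 3125.03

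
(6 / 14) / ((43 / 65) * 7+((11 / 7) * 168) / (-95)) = 3705 / 16009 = 0.23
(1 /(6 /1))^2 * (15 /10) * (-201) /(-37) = 67 /296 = 0.23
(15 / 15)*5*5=25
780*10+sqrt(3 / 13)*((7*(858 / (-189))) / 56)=7800 - 11*sqrt(39) / 252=7799.73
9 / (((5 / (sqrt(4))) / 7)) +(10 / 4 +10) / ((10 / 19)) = 979 / 20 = 48.95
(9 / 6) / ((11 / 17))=51 / 22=2.32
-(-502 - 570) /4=268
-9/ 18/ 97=-1/ 194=-0.01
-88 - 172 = -260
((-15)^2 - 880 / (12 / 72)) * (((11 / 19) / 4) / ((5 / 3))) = -33363 / 76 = -438.99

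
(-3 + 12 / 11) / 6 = -7 / 22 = -0.32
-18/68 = -0.26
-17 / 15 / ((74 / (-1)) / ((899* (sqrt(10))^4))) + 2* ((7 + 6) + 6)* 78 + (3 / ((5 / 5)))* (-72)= 457858 / 111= 4124.85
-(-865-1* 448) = 1313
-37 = -37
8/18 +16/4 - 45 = -40.56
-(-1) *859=859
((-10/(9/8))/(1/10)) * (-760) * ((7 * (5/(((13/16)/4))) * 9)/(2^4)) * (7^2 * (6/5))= 5005056000/13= 385004307.69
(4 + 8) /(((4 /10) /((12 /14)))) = 180 /7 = 25.71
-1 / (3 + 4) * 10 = -10 / 7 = -1.43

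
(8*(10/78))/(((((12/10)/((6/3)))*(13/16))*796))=800/302679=0.00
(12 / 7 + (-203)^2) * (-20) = -5769500 / 7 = -824214.29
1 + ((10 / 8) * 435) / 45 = 13.08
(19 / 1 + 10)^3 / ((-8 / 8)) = -24389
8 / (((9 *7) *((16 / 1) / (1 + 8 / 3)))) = 11 / 378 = 0.03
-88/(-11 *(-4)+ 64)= -22/27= -0.81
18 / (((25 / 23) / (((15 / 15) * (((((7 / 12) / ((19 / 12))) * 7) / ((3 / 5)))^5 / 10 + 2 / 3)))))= 4079033594123 / 1671366825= 2440.54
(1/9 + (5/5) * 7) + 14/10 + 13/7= 3266/315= 10.37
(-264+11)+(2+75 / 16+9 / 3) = -3893 / 16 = -243.31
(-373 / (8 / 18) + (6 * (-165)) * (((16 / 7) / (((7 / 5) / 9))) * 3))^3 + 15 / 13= -8614059056738122811601 / 97883968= -88002757067818.53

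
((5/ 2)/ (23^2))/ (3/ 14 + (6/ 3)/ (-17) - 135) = -595/ 16984603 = -0.00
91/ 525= 13/ 75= 0.17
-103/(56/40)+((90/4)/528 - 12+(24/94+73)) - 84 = -11149241/115808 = -96.27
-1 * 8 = -8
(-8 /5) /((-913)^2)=-8 /4167845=-0.00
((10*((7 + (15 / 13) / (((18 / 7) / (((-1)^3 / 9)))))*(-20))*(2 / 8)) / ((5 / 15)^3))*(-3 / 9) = 121975 / 39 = 3127.56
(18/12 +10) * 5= 115/2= 57.50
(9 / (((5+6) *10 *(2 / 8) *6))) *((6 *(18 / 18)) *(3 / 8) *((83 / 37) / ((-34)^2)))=2241 / 9409840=0.00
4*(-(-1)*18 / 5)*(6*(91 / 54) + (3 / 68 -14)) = -4706 / 85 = -55.36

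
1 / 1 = 1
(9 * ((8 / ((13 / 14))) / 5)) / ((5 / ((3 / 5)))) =3024 / 1625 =1.86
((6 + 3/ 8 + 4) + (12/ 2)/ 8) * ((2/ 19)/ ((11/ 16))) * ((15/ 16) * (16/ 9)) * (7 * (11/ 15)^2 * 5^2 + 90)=522.68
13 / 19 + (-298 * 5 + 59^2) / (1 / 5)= 189158 / 19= 9955.68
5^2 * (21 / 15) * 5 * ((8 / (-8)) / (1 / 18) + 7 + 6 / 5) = -1715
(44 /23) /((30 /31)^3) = 327701 /155250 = 2.11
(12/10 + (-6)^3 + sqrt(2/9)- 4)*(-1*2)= 2188/5- 2*sqrt(2)/3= 436.66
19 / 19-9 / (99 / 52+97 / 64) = -4643 / 2845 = -1.63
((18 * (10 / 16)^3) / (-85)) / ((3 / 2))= -75 / 2176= -0.03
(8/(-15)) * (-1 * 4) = 32/15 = 2.13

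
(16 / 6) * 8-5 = 49 / 3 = 16.33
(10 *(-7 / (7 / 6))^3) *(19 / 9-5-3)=12720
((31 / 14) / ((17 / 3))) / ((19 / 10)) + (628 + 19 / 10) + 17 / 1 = 14631059 / 22610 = 647.11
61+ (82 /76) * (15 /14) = 33067 /532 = 62.16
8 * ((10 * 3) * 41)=9840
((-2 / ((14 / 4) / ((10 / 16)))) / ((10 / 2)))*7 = -1 / 2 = -0.50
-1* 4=-4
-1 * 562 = -562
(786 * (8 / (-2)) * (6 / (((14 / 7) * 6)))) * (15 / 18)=-1310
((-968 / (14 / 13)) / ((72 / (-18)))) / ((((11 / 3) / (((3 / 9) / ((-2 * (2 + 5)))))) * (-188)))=143 / 18424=0.01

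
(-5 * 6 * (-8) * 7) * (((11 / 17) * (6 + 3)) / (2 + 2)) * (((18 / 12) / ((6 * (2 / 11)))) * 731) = 4916835 / 2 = 2458417.50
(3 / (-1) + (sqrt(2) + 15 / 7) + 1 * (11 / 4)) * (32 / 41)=32 * sqrt(2) / 41 + 424 / 287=2.58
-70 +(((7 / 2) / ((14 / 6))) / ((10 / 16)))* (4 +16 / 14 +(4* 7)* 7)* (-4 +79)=252950 / 7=36135.71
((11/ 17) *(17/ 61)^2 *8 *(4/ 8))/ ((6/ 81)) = 10098/ 3721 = 2.71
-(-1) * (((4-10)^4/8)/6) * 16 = 432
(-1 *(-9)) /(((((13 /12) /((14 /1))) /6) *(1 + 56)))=3024 /247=12.24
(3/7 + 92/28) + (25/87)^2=3.80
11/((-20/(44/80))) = -121/400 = -0.30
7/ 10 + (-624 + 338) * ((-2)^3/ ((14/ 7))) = 11447/ 10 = 1144.70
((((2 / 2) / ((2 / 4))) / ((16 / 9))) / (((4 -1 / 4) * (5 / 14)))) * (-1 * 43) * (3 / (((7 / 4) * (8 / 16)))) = -3096 / 25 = -123.84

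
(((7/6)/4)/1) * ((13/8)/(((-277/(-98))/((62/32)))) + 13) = 1751477/425472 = 4.12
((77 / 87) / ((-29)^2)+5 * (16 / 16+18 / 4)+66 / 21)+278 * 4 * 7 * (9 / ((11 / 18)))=1292043699635 / 11267718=114667.73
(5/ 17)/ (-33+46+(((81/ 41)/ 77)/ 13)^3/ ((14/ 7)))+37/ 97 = 1197572949702475793/ 2963792579450127163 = 0.40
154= 154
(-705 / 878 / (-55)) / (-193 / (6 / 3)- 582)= -0.00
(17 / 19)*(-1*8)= -136 / 19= -7.16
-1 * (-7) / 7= 1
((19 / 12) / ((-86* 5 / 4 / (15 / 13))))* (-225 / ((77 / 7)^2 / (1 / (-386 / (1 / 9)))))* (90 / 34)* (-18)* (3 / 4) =577125 / 1775388472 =0.00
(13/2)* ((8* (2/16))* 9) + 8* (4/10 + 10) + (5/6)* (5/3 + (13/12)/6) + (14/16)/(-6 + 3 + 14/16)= 142.83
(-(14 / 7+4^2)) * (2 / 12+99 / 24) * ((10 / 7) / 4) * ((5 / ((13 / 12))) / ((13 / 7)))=-23175 / 338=-68.57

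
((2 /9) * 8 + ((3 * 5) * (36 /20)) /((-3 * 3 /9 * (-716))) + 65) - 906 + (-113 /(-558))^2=-23384477447 /27867078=-839.14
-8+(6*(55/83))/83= -54782/6889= -7.95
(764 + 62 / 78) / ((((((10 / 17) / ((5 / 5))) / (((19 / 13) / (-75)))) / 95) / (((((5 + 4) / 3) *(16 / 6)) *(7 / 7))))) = -732193196 / 38025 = -19255.57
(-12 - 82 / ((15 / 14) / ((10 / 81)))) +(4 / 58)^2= -4382320 / 204363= -21.44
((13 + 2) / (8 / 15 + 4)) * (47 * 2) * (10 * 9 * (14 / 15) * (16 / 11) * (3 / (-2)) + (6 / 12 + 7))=-40893525 / 748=-54670.49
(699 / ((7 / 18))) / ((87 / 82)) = 343908 / 203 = 1694.13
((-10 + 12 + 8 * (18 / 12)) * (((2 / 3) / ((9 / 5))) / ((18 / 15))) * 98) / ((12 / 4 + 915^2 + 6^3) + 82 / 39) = 0.00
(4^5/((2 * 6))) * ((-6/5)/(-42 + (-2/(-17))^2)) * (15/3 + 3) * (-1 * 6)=-3551232/30335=-117.07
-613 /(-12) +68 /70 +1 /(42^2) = 114782 /2205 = 52.06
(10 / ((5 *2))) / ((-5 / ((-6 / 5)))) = 6 / 25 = 0.24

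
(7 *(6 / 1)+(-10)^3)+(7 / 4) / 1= -3825 / 4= -956.25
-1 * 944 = -944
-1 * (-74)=74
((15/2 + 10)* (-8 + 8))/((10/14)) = 0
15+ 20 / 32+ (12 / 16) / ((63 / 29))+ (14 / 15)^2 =212201 / 12600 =16.84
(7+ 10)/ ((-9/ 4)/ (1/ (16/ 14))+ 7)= 119/ 31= 3.84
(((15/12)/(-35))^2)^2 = 1/614656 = 0.00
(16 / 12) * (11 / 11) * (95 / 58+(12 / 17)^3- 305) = -57562674 / 142477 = -404.01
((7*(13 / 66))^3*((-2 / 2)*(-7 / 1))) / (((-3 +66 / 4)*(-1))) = -5274997 / 3881196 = -1.36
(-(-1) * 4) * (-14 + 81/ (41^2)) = -93812/ 1681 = -55.81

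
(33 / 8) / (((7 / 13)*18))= 143 / 336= 0.43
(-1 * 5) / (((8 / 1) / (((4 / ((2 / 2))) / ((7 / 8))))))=-20 / 7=-2.86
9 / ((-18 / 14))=-7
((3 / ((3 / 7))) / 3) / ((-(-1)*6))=0.39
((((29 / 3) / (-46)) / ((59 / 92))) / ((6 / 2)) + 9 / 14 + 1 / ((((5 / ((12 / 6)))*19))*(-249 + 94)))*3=58399207 / 36488550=1.60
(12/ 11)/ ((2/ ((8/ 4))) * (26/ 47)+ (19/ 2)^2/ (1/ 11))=752/ 684717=0.00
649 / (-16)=-649 / 16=-40.56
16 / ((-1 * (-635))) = 16 / 635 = 0.03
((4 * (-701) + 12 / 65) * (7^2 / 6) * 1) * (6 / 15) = -8930152 / 975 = -9159.13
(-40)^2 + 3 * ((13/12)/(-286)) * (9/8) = 1126391/704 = 1599.99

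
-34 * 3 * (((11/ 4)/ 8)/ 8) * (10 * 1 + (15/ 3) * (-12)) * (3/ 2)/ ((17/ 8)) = 2475/ 16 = 154.69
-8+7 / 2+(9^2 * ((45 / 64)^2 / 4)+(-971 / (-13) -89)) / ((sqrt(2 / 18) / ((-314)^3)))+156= 10624009676757 / 26624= 399038825.00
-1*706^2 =-498436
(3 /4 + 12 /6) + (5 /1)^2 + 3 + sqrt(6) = sqrt(6) + 123 /4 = 33.20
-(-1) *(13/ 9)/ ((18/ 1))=0.08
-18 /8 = -2.25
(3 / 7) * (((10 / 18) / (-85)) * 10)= -10 / 357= -0.03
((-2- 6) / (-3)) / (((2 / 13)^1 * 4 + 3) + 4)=104 / 297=0.35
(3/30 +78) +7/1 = 851/10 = 85.10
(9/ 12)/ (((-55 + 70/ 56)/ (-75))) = 45/ 43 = 1.05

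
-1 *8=-8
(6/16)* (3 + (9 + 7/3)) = 43/8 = 5.38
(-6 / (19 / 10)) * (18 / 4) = -270 / 19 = -14.21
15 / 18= 5 / 6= 0.83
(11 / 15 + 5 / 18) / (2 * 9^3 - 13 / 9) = 91 / 131090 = 0.00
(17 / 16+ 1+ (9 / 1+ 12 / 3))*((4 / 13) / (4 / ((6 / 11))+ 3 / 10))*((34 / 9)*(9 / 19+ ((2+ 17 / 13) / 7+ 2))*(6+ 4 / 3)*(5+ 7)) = 3060950640 / 5147233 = 594.68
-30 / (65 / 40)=-240 / 13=-18.46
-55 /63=-0.87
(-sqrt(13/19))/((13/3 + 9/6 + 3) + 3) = -0.07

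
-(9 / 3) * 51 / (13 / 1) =-153 / 13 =-11.77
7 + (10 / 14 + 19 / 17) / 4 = 1775 / 238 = 7.46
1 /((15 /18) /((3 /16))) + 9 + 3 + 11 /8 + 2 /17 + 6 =1676 /85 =19.72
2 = 2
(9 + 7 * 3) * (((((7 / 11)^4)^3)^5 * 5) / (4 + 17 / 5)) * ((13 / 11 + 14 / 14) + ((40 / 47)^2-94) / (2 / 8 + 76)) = 541337121531950682222632784153132616412267945079506207978400 / 16698638753752584832319889516904397273761165468471757802693558635869643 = 0.00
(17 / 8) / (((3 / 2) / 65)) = 1105 / 12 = 92.08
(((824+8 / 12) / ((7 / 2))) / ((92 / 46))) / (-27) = -2474 / 567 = -4.36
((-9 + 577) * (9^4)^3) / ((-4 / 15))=-601574912704530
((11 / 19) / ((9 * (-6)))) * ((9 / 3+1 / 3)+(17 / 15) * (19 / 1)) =-4103 / 15390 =-0.27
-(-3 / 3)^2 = -1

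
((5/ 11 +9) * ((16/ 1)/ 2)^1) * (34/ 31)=28288/ 341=82.96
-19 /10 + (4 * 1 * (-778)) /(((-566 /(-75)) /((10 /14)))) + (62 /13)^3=-187.97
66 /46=33 /23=1.43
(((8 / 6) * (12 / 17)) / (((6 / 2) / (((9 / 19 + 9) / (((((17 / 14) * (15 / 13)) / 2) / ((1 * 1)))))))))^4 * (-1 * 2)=-589054429638950912 / 909087685468561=-647.96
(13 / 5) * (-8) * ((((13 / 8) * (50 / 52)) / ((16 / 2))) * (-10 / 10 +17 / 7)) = -325 / 56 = -5.80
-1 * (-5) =5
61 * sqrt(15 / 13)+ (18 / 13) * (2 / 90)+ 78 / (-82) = -2453 / 2665+ 61 * sqrt(195) / 13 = 64.60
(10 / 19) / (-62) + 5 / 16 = 2865 / 9424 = 0.30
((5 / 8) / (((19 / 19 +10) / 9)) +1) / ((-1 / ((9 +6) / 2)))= -1995 / 176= -11.34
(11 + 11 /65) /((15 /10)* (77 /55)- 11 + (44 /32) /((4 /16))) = -726 /221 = -3.29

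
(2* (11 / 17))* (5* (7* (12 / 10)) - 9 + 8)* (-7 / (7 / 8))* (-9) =64944 / 17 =3820.24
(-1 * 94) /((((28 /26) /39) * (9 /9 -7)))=7943 /14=567.36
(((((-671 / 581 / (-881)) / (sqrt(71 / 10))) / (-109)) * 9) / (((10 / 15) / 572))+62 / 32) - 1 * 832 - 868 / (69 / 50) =-1610789 / 1104 - 5181462 * sqrt(710) / 3961292279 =-1459.08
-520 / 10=-52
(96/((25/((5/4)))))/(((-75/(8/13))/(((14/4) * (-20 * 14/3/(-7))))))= -1792/975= -1.84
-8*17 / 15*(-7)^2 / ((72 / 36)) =-3332 / 15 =-222.13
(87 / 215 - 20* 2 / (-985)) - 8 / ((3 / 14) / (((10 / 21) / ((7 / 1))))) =-5588683 / 2668365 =-2.09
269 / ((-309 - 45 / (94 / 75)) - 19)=-25286 / 34207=-0.74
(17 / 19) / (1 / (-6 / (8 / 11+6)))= -561 / 703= -0.80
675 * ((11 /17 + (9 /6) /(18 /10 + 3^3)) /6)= 85575 /1088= 78.65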